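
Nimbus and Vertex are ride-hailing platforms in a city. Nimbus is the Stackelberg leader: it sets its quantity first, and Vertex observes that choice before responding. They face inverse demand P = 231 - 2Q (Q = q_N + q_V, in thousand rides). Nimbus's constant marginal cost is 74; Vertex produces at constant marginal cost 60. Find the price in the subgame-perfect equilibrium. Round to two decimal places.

109.75

Solve by backward induction. Given q_N, the follower Vertex maximises π_V = (231 - 2q_N - 2q_V)q_V - 60q_V.
∂π_V/∂q_V = 171 - 2q_N - 4q_V = 0 gives the reaction function q_V = (171 - 2q_N)/4.
Nimbus substitutes q_V(q_N) into its own profit: π_N = q_N(231 - 2q_N - (171 - 2q_N)/2) - 74q_N = (291/2 - q_N)q_N - 74q_N.
The leader's first-order condition 143/2 - 2q_N = 0 yields q_N = 143/4.
Then q_V = (171 - 2·(143/4))/4 = 199/8.
Total output Q = 485/8, so price P = 231 - 2·(485/8) = 439/4.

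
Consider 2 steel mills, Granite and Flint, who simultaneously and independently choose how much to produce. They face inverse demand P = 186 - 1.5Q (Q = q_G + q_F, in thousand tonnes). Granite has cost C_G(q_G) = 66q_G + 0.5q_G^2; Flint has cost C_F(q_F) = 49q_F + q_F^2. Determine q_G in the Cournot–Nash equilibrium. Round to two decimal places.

22.23

Granite's profit: π_G = (186 - 1.5Q)q_G - (66q_G + (1/2)q_G²). Setting ∂π_G/∂q_G = 0: 120 - 4q_G - (3/2)(q_F) = 0.
Flint's profit: π_F = (186 - 1.5Q)q_F - (49q_F + q_F²). Setting ∂π_F/∂q_F = 0: 137 - 5q_F - (3/2)(q_G) = 0.
Rearranging gives the reaction functions q_G = (120 - (3/2)q_F)/4 and q_F = (137 - (3/2)q_G)/5.
Substituting one into the other gives q_G = 1578/71 and q_F = 1472/71.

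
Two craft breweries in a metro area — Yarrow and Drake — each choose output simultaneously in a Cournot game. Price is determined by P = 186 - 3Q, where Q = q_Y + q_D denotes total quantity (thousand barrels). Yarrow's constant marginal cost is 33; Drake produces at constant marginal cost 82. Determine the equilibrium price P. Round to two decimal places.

100.33

Yarrow's profit: π_Y = (186 - 3Q)q_Y - (33q_Y). Setting ∂π_Y/∂q_Y = 0: 153 - 6q_Y - 3(q_D) = 0.
Drake's profit: π_D = (186 - 3Q)q_D - (82q_D). Setting ∂π_D/∂q_D = 0: 104 - 6q_D - 3(q_Y) = 0.
Best responses: q_Y = (153 - 3q_D)/6, q_D = (104 - 3q_Y)/6.
Solving the pair: q_Y = 202/9, q_D = 55/9.
Total output Q = 257/9, so price P = 186 - 3·(257/9) = 301/3.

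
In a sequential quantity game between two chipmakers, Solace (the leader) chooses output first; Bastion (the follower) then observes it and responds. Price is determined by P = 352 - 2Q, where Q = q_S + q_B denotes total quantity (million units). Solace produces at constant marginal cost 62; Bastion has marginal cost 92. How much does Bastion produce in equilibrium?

25

Solve by backward induction. Given q_S, the follower Bastion maximises π_B = (352 - 2q_S - 2q_B)q_B - 92q_B.
Setting the follower's marginal profit to zero, 260 - 2q_S - 4q_B = 0, i.e. q_B = (260 - 2q_S)/4.
Solace substitutes q_B(q_S) into its own profit: π_S = q_S(352 - 2q_S - (260 - 2q_S)/2) - 62q_S = (222 - q_S)q_S - 62q_S.
The leader's first-order condition 160 - 2q_S = 0 yields q_S = 80.
Then q_B = (260 - 2·80)/4 = 25.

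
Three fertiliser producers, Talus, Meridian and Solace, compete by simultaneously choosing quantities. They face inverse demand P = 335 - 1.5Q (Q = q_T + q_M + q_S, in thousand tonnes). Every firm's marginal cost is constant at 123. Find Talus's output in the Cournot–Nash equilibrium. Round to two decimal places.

35.33

A representative firm's profit is π_i = q_i(335 - 1.5Q) - 123q_i.
First-order condition (treating rivals' output as given): 212 - 3q_i - (3/2)·Σ_{j≠i} q_j = 0.
With identical firms every q_j equals q_i, so Σ_{j≠i} q_j = 2q_i and 212 = 6q_i, giving q_i = 106/3.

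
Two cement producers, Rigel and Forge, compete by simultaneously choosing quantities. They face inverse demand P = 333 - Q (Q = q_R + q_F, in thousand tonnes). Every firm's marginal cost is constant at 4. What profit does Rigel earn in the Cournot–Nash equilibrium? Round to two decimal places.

12026.78

A representative firm's profit is π_i = q_i(333 - Q) - 4q_i.
First-order condition (treating rivals' output as given): 329 - 2q_i - q_j = 0.
By symmetry each firm produces the same amount; substituting q_j = q_i yields q_i = 329/3.
Price P = 333 - 658/3 = 341/3.
Rigel's profit: (341/3 - 4)·(329/3) = 12026.7778.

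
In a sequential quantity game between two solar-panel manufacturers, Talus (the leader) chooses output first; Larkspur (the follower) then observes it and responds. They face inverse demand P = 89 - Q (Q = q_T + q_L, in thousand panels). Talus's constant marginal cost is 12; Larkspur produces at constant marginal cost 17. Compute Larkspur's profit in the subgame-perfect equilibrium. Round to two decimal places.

The follower Larkspur best-responds to any q_T: π_L = (89 - Q)q_L - 17q_L.
∂π_L/∂q_L = 72 - q_T - 2q_L = 0 gives the reaction function q_L = (72 - q_T)/2.
The leader anticipates this reaction. Substituting into P = 89 - Q gives P = 53 - (1/2)q_T, so π_T = (53 - (1/2)q_T)q_T - 12q_T.
The leader's first-order condition 41 - q_T = 0 yields q_T = 41.
Then q_L = (72 - 41)/2 = 31/2.
Price P = 89 - 113/2 = 65/2.
Larkspur's profit: (65/2 - 17)·(31/2) = 961/4.

240.25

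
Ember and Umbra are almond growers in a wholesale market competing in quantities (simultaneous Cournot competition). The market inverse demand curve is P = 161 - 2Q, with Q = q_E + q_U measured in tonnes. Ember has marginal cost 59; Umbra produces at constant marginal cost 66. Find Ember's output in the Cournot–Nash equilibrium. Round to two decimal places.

Ember's profit: π_E = (161 - 2Q)q_E - (59q_E). Setting ∂π_E/∂q_E = 0: 102 - 4q_E - 2(q_U) = 0.
Umbra's first-order condition: 95 - 4q_U - 2(q_E) = 0.
Best responses: q_E = (102 - 2q_U)/4, q_U = (95 - 2q_E)/4.
Solving the pair: q_E = 109/6, q_U = 44/3.

18.17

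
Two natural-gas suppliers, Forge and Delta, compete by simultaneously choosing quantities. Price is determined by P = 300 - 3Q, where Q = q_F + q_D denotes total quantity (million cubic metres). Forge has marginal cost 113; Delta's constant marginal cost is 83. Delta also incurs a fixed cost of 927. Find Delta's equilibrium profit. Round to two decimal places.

1332.59

Forge's profit: π_F = (300 - 3Q)q_F - (113q_F). Setting ∂π_F/∂q_F = 0: 187 - 6q_F - 3(q_D) = 0.
Delta's first-order condition: 217 - 6q_D - 3(q_F) = 0.
Rearranging gives the reaction functions q_F = (187 - 3q_D)/6 and q_D = (217 - 3q_F)/6.
Substituting one into the other gives q_F = 157/9 and q_D = 247/9.
Price P = 300 - 3·(404/9) = 496/3.
Delta's profit: (496/3 - 83)·(247/9) - 927 = 1332.5926.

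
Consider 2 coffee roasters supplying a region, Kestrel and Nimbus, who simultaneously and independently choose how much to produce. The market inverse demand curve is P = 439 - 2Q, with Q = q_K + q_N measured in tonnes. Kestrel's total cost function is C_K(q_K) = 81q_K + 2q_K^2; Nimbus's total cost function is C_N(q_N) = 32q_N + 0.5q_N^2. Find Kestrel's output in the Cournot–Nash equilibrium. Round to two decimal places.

27.11

Kestrel's profit: π_K = (439 - 2Q)q_K - (81q_K + 2q_K²). Setting ∂π_K/∂q_K = 0: 358 - 8q_K - 2(q_N) = 0.
Nimbus's profit: π_N = (439 - 2Q)q_N - (32q_N + (1/2)q_N²). Setting ∂π_N/∂q_N = 0: 407 - 5q_N - 2(q_K) = 0.
Best responses: q_K = (358 - 2q_N)/8, q_N = (407 - 2q_K)/5.
Solving the pair: q_K = 244/9, q_N = 635/9.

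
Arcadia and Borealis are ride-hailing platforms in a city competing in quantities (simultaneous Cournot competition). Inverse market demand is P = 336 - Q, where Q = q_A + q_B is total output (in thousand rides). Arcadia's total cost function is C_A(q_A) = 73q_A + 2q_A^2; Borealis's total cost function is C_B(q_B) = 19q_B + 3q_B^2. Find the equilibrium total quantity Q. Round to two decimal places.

Arcadia's profit: π_A = (336 - Q)q_A - (73q_A + 2q_A²). Setting ∂π_A/∂q_A = 0: 263 - 6q_A - (q_B) = 0.
Borealis's first-order condition: 317 - 8q_B - (q_A) = 0.
Rearranging gives the reaction functions q_A = (263 - q_B)/6 and q_B = (317 - q_A)/8.
Solving the pair: q_A = 1787/47, q_B = 1639/47.
Total output Q = 1787/47 + 1639/47 = 72.8936.

72.89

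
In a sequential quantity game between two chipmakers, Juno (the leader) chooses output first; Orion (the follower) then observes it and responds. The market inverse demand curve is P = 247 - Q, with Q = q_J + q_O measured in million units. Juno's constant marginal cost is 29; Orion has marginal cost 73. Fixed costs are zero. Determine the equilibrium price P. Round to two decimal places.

94.50

The follower Orion best-responds to any q_J: π_O = (247 - Q)q_O - 73q_O.
Follower FOC: 174 - q_J - 2q_O = 0, so q_O(q_J) = (174 - q_J)/2.
The leader anticipates this reaction. Substituting into P = 247 - Q gives P = 160 - (1/2)q_J, so π_J = (160 - (1/2)q_J)q_J - 29q_J.
Leader FOC: 131 - q_J = 0, so q_J = 131.
Then q_O = (174 - 131)/2 = 43/2.
Total output Q = 305/2, so price P = 247 - 305/2 = 189/2.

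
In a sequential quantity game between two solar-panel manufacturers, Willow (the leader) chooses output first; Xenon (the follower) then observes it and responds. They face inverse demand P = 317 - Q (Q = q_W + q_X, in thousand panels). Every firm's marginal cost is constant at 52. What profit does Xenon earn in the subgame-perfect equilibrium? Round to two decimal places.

4389.06

The follower Xenon best-responds to any q_W: π_X = (317 - Q)q_X - 52q_X.
Follower FOC: 265 - q_W - 2q_X = 0, so q_X(q_W) = (265 - q_W)/2.
The leader anticipates this reaction. Substituting into P = 317 - Q gives P = 369/2 - (1/2)q_W, so π_W = (369/2 - (1/2)q_W)q_W - 52q_W.
The leader's first-order condition 265/2 - q_W = 0 yields q_W = 265/2.
Then q_X = (265 - 265/2)/2 = 265/4.
Price P = 317 - 795/4 = 473/4.
Xenon's profit: (473/4 - 52)·(265/4) = 4389.0625.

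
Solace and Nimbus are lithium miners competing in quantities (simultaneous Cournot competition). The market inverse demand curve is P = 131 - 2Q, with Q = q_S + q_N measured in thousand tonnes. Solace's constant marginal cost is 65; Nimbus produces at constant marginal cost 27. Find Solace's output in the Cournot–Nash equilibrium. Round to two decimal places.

4.67

Solace's profit: π_S = (131 - 2Q)q_S - (65q_S). Setting ∂π_S/∂q_S = 0: 66 - 4q_S - 2(q_N) = 0.
Nimbus's profit: π_N = (131 - 2Q)q_N - (27q_N). Setting ∂π_N/∂q_N = 0: 104 - 4q_N - 2(q_S) = 0.
Rearranging gives the reaction functions q_S = (66 - 2q_N)/4 and q_N = (104 - 2q_S)/4.
Solving the pair: q_S = 14/3, q_N = 71/3.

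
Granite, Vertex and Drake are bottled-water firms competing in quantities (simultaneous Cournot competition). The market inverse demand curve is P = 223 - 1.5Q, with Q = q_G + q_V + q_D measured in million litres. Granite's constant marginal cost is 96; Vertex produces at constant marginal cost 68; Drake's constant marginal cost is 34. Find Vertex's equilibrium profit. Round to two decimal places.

925.04

Granite's profit: π_G = (223 - 1.5Q)q_G - (96q_G). Setting ∂π_G/∂q_G = 0: 127 - 3q_G - (3/2)(q_V + q_D) = 0.
Vertex's profit: π_V = (223 - 1.5Q)q_V - (68q_V). Setting ∂π_V/∂q_V = 0: 155 - 3q_V - (3/2)(q_G + q_D) = 0.
Drake's first-order condition: 189 - 3q_D - (3/2)(q_G + q_V) = 0.
Summing all 3 equations gives 471 − 6Q = 0, hence Q = 157/2.
Back-substituting: q_G = (127 − 471/4)/(3/2) = 37/6, q_V = (155 − 471/4)/(3/2) = 149/6, q_D = (189 − 471/4)/(3/2) = 95/2.
Price P = 223 - (3/2)·(157/2) = 421/4.
Vertex's profit: (421/4 - 68)·(149/6) = 925.0417.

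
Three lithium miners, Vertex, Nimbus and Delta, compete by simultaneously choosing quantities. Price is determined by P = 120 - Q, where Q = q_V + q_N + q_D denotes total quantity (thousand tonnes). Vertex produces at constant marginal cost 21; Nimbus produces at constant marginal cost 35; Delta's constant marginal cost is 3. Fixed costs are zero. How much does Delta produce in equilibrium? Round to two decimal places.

41.75

Vertex's profit: π_V = (120 - Q)q_V - (21q_V). Setting ∂π_V/∂q_V = 0: 99 - 2q_V - (q_N + q_D) = 0.
Nimbus's first-order condition: 85 - 2q_N - (q_V + q_D) = 0.
Delta's first-order condition: 117 - 2q_D - (q_V + q_N) = 0.
Adding the 3 first-order conditions: 301 − 4Q = 0, so Q = 301/4.
Back-substituting: q_V = (99 − 301/4) = 95/4, q_N = (85 − 301/4) = 39/4, q_D = (117 − 301/4) = 167/4.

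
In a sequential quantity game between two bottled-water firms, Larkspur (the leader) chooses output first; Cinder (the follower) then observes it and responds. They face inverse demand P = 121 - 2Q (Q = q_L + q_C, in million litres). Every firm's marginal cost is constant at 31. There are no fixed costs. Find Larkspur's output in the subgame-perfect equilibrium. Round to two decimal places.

22.50

The follower Cinder best-responds to any q_L: π_C = (121 - 2Q)q_C - 31q_C.
∂π_C/∂q_C = 90 - 2q_L - 4q_C = 0 gives the reaction function q_C = (90 - 2q_L)/4.
The leader anticipates this reaction. Substituting into P = 121 - 2Q gives P = 76 - q_L, so π_L = (76 - q_L)q_L - 31q_L.
Maximising: ∂π_L/∂q_L = 45 - 2q_L = 0, giving q_L = 45/2.
Then q_C = (90 - 2·(45/2))/4 = 45/4.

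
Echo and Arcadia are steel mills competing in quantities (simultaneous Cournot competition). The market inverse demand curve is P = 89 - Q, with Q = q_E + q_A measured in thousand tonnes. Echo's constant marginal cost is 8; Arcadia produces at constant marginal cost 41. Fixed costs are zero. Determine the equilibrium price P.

46

Echo's profit: π_E = (89 - Q)q_E - (8q_E). Setting ∂π_E/∂q_E = 0: 81 - 2q_E - (q_A) = 0.
Arcadia's profit: π_A = (89 - Q)q_A - (41q_A). Setting ∂π_A/∂q_A = 0: 48 - 2q_A - (q_E) = 0.
So q_E = (81 - q_A)/2 and q_A = (48 - q_E)/2.
Substituting one into the other gives q_E = 38 and q_A = 5.
Total output Q = 43, so price P = 89 - 43 = 46.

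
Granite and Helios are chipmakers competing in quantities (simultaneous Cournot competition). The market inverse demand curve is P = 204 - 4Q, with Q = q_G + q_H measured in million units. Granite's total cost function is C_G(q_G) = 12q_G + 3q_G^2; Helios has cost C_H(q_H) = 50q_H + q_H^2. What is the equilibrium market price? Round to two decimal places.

Granite's profit: π_G = (204 - 4Q)q_G - (12q_G + 3q_G²). Setting ∂π_G/∂q_G = 0: 192 - 14q_G - 4(q_H) = 0.
Helios's profit: π_H = (204 - 4Q)q_H - (50q_H + q_H²). Setting ∂π_H/∂q_H = 0: 154 - 10q_H - 4(q_G) = 0.
Best responses: q_G = (192 - 4q_H)/14, q_H = (154 - 4q_G)/10.
Solving the pair: q_G = 326/31, q_H = 347/31.
Total output Q = 673/31, so price P = 204 - 4·(673/31) = 117.1613.

117.16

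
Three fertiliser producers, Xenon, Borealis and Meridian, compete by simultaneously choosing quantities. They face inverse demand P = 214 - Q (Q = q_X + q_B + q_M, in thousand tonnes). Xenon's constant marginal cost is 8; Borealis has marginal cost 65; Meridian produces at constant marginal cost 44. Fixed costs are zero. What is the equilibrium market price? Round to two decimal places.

82.75

Xenon's profit: π_X = (214 - Q)q_X - (8q_X). Setting ∂π_X/∂q_X = 0: 206 - 2q_X - (q_B + q_M) = 0.
Borealis's profit: π_B = (214 - Q)q_B - (65q_B). Setting ∂π_B/∂q_B = 0: 149 - 2q_B - (q_X + q_M) = 0.
Meridian's profit: π_M = (214 - Q)q_M - (44q_M). Setting ∂π_M/∂q_M = 0: 170 - 2q_M - (q_X + q_B) = 0.
Adding the 3 conditions: 525 − 2Q − 2Q = 0, i.e. Q = 525/4.
Back-substituting: q_X = (206 − 525/4) = 299/4, q_B = (149 − 525/4) = 71/4, q_M = (170 − 525/4) = 155/4.
Total output Q = 525/4, so price P = 214 - 525/4 = 331/4.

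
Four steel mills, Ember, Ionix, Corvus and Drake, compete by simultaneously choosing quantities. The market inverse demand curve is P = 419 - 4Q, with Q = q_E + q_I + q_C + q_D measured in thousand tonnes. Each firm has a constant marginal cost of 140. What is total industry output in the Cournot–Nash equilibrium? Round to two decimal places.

Each firm earns π_i = (419 - 4Q)q_i - 140q_i.
Setting ∂π_i/∂q_i = 0 with rivals' quantities fixed: 279 - 8q_i - 4·Σ_{j≠i} q_j = 0.
By symmetry each firm produces the same amount; substituting Σ_{j≠i} q_j = 3q_i yields q_i = 279/20.
Total output Q = 279/20 + 279/20 + 279/20 + 279/20 = 279/5.

55.80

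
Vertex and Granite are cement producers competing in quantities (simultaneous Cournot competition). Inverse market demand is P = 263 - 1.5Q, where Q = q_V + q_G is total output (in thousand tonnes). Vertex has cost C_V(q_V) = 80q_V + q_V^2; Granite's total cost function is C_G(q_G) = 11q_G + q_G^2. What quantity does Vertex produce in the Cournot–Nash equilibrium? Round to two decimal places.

Vertex's profit: π_V = (263 - 1.5Q)q_V - (80q_V + q_V²). Setting ∂π_V/∂q_V = 0: 183 - 5q_V - (3/2)(q_G) = 0.
Granite's first-order condition: 252 - 5q_G - (3/2)(q_V) = 0.
Rearranging gives the reaction functions q_V = (183 - (3/2)q_G)/5 and q_G = (252 - (3/2)q_V)/5.
Substituting one into the other gives q_V = 23.6044 and q_G = 43.3187.

23.60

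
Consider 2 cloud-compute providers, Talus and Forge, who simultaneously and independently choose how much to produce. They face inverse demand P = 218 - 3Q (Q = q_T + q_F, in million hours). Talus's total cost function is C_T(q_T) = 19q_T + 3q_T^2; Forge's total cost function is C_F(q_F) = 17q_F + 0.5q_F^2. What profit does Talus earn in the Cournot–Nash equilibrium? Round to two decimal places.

Talus's profit: π_T = (218 - 3Q)q_T - (19q_T + 3q_T²). Setting ∂π_T/∂q_T = 0: 199 - 12q_T - 3(q_F) = 0.
Forge's profit: π_F = (218 - 3Q)q_F - (17q_F + (1/2)q_F²). Setting ∂π_F/∂q_F = 0: 201 - 7q_F - 3(q_T) = 0.
So q_T = (199 - 3q_F)/12 and q_F = (201 - 3q_T)/7.
Substituting one into the other gives q_T = 158/15 and q_F = 121/5.
Price P = 218 - 3·(521/15) = 569/5.
Talus's profit: (569/5)·(158/15) - 19·(158/15) - 3(158/15)² = 665.7067.

665.71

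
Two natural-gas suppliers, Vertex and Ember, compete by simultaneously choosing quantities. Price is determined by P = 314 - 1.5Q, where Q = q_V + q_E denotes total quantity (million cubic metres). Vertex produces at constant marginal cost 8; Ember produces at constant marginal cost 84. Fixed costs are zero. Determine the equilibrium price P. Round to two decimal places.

Vertex's profit: π_V = (314 - 1.5Q)q_V - (8q_V). Setting ∂π_V/∂q_V = 0: 306 - 3q_V - (3/2)(q_E) = 0.
Ember's first-order condition: 230 - 3q_E - (3/2)(q_V) = 0.
Best responses: q_V = (306 - (3/2)q_E)/3, q_E = (230 - (3/2)q_V)/3.
Solving the pair: q_V = 764/9, q_E = 308/9.
Total output Q = 1072/9, so price P = 314 - (3/2)·(1072/9) = 406/3.

135.33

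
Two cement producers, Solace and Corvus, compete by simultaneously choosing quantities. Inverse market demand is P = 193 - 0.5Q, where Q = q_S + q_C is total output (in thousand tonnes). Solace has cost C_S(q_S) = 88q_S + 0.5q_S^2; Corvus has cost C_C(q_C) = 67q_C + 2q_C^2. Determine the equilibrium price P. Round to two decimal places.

Solace's profit: π_S = (193 - 0.5Q)q_S - (88q_S + (1/2)q_S²). Setting ∂π_S/∂q_S = 0: 105 - 2q_S - (1/2)(q_C) = 0.
Corvus's first-order condition: 126 - 5q_C - (1/2)(q_S) = 0.
Rearranging gives the reaction functions q_S = (105 - (1/2)q_C)/2 and q_C = (126 - (1/2)q_S)/5.
Substituting one into the other gives q_S = 616/13 and q_C = 266/13.
Total output Q = 882/13, so price P = 193 - (1/2)·(882/13) = 159.0769.

159.08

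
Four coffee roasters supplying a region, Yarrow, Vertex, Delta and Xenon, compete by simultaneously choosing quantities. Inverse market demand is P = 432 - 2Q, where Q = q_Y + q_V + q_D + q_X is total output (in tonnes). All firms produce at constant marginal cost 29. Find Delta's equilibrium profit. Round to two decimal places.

A representative firm's profit is π_i = q_i(432 - 2Q) - 29q_i.
First-order condition (treating rivals' output as given): 403 - 4q_i - 2·Σ_{j≠i} q_j = 0.
By symmetry each firm produces the same amount; substituting Σ_{j≠i} q_j = 3q_i yields q_i = 403/10.
Price P = 432 - 2·(806/5) = 548/5.
Delta's profit: (548/5 - 29)·(403/10) = 3248.1800.

3248.18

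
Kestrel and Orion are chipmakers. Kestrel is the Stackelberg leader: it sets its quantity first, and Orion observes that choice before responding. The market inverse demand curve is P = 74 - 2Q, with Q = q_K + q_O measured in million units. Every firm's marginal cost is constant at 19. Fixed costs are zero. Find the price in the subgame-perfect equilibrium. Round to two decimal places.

The follower Orion best-responds to any q_K: π_O = (74 - 2Q)q_O - 19q_O.
Setting the follower's marginal profit to zero, 55 - 2q_K - 4q_O = 0, i.e. q_O = (55 - 2q_K)/4.
The leader anticipates this reaction. Substituting into P = 74 - 2Q gives P = 93/2 - q_K, so π_K = (93/2 - q_K)q_K - 19q_K.
The leader's first-order condition 55/2 - 2q_K = 0 yields q_K = 55/4.
Then q_O = (55 - 2·(55/4))/4 = 55/8.
Total output Q = 165/8, so price P = 74 - 2·(165/8) = 131/4.

32.75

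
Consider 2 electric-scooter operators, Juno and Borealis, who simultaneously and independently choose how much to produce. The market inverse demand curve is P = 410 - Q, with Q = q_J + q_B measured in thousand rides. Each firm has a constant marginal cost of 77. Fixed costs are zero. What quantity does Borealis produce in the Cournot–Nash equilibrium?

111

A representative firm's profit is π_i = q_i(410 - Q) - 77q_i.
Setting ∂π_i/∂q_i = 0 with rivals' quantities fixed: 333 - 2q_i - q_j = 0.
By symmetry each firm produces the same amount; substituting q_j = q_i yields q_i = 333/3 = 111.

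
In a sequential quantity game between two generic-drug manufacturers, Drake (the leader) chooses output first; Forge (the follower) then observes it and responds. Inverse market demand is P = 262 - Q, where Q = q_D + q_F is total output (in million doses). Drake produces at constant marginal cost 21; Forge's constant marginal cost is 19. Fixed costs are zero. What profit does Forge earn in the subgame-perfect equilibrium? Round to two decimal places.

3813.06

Solve by backward induction. Given q_D, the follower Forge maximises π_F = (262 - q_D - q_F)q_F - 19q_F.
∂π_F/∂q_F = 243 - q_D - 2q_F = 0 gives the reaction function q_F = (243 - q_D)/2.
Drake substitutes q_F(q_D) into its own profit: π_D = q_D(262 - q_D - (243 - q_D)/2) - 21q_D = (281/2 - (1/2)q_D)q_D - 21q_D.
Maximising: ∂π_D/∂q_D = 239/2 - q_D = 0, giving q_D = 239/2.
Then q_F = (243 - 239/2)/2 = 247/4.
Price P = 262 - 725/4 = 323/4.
Forge's profit: (323/4 - 19)·(247/4) = 3813.0625.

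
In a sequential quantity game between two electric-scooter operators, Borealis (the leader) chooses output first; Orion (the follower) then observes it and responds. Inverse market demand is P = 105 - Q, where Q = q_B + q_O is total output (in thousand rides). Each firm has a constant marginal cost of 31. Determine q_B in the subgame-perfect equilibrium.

The follower Orion best-responds to any q_B: π_O = (105 - Q)q_O - 31q_O.
Follower FOC: 74 - q_B - 2q_O = 0, so q_O(q_B) = (74 - q_B)/2.
Borealis substitutes q_O(q_B) into its own profit: π_B = q_B(105 - q_B - (74 - q_B)/2) - 31q_B = (68 - (1/2)q_B)q_B - 31q_B.
Maximising: ∂π_B/∂q_B = 37 - q_B = 0, giving q_B = 37.
Then q_O = (74 - 37)/2 = 37/2.

37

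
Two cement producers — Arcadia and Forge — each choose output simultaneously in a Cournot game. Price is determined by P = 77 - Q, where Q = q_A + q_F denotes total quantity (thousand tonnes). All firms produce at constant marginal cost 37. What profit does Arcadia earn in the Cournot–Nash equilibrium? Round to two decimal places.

Each firm earns π_i = (77 - Q)q_i - 37q_i.
Setting ∂π_i/∂q_i = 0 with rivals' quantities fixed: 40 - 2q_i - q_j = 0.
By symmetry each firm produces the same amount; substituting q_j = q_i yields q_i = 40/3.
Price P = 77 - 80/3 = 151/3.
Arcadia's profit: (151/3 - 37)·(40/3) = 1600/9.

177.78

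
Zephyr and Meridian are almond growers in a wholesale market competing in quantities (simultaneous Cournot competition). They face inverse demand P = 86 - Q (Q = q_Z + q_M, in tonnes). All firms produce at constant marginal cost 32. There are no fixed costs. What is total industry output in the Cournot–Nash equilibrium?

36

A representative firm's profit is π_i = q_i(86 - Q) - 32q_i.
First-order condition (treating rivals' output as given): 54 - 2q_i - q_j = 0.
By symmetry each firm produces the same amount; substituting q_j = q_i yields q_i = 54/3 = 18.
Total output Q = 18 + 18 = 36.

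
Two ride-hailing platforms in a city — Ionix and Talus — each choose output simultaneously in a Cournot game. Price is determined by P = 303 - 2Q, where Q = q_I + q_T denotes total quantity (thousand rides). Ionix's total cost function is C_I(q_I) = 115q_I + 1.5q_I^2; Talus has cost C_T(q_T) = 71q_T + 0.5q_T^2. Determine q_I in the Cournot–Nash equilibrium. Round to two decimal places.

Ionix's profit: π_I = (303 - 2Q)q_I - (115q_I + (3/2)q_I²). Setting ∂π_I/∂q_I = 0: 188 - 7q_I - 2(q_T) = 0.
Talus's first-order condition: 232 - 5q_T - 2(q_I) = 0.
Rearranging gives the reaction functions q_I = (188 - 2q_T)/7 and q_T = (232 - 2q_I)/5.
Solving the pair: q_I = 476/31, q_T = 1248/31.

15.35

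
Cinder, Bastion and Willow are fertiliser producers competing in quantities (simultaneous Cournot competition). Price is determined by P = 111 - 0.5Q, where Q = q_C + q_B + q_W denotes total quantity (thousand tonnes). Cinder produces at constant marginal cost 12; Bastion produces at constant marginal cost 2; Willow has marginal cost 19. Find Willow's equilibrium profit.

578

Cinder's profit: π_C = (111 - 0.5Q)q_C - (12q_C). Setting ∂π_C/∂q_C = 0: 99 - q_C - (1/2)(q_B + q_W) = 0.
Bastion's profit: π_B = (111 - 0.5Q)q_B - (2q_B). Setting ∂π_B/∂q_B = 0: 109 - q_B - (1/2)(q_C + q_W) = 0.
Willow's profit: π_W = (111 - 0.5Q)q_W - (19q_W). Setting ∂π_W/∂q_W = 0: 92 - q_W - (1/2)(q_C + q_B) = 0.
Summing all 3 equations gives 300 − 2Q = 0, hence Q = 150.
Back-substituting: q_C = (99 − 75)/(1/2) = 48, q_B = (109 − 75)/(1/2) = 68, q_W = (92 − 75)/(1/2) = 34.
Price P = 111 - (1/2)·150 = 36.
Willow's profit: (36 - 19)·34 = 578.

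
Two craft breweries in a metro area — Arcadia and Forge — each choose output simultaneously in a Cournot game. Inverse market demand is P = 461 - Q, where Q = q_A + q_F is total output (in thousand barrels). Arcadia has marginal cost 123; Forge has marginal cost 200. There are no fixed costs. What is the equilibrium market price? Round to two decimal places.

Arcadia's profit: π_A = (461 - Q)q_A - (123q_A). Setting ∂π_A/∂q_A = 0: 338 - 2q_A - (q_F) = 0.
Forge's first-order condition: 261 - 2q_F - (q_A) = 0.
So q_A = (338 - q_F)/2 and q_F = (261 - q_A)/2.
Solving the pair: q_A = 415/3, q_F = 184/3.
Total output Q = 599/3, so price P = 461 - 599/3 = 784/3.

261.33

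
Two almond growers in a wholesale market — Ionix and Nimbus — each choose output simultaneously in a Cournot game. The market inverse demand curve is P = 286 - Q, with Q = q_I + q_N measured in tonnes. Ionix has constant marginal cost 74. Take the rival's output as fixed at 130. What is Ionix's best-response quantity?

With the rival's output fixed at 130, Ionix's profit is π_I = (286 - 130 - q_I)q_I - (74q_I) = (156 - q_I)q_I - (74q_I).
∂π_I/∂q_I = 82 - 2q_I = 0, so q_I = 41.

41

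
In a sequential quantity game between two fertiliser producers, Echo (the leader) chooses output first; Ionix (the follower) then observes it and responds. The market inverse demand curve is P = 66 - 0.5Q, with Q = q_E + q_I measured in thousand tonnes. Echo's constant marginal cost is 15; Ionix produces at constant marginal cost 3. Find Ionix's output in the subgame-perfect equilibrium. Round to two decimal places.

Solve by backward induction. Given q_E, the follower Ionix maximises π_I = (66 - (1/2)q_E - (1/2)q_I)q_I - 3q_I.
Setting the follower's marginal profit to zero, 63 - (1/2)q_E - q_I = 0, i.e. q_I = (63 - (1/2)q_E).
The leader anticipates this reaction. Substituting into P = 66 - 0.5Q gives P = 69/2 - (1/4)q_E, so π_E = (69/2 - (1/4)q_E)q_E - 15q_E.
Leader FOC: 39/2 - (1/2)q_E = 0, so q_E = 39.
Then q_I = (63 - (1/2)·39) = 87/2.

43.50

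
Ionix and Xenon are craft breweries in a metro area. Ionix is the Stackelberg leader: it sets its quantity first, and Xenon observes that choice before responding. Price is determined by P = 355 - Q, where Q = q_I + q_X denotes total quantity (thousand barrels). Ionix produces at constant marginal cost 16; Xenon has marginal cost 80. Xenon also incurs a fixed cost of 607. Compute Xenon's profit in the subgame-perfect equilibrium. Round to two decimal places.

The follower Xenon best-responds to any q_I: π_X = (355 - Q)q_X - 80q_X.
Setting the follower's marginal profit to zero, 275 - q_I - 2q_X = 0, i.e. q_X = (275 - q_I)/2.
The leader anticipates this reaction. Substituting into P = 355 - Q gives P = 435/2 - (1/2)q_I, so π_I = (435/2 - (1/2)q_I)q_I - 16q_I.
The leader's first-order condition 403/2 - q_I = 0 yields q_I = 403/2.
Then q_X = (275 - 403/2)/2 = 147/4.
Price P = 355 - 953/4 = 467/4.
Xenon's profit: (467/4 - 80)·(147/4) - 607 = 743.5625.

743.56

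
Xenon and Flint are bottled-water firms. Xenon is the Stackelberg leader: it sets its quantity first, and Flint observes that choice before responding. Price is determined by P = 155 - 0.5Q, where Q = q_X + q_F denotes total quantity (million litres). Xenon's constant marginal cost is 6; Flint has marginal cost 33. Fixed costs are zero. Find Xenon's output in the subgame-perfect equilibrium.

176

The follower Flint best-responds to any q_X: π_F = (155 - 0.5Q)q_F - 33q_F.
∂π_F/∂q_F = 122 - (1/2)q_X - q_F = 0 gives the reaction function q_F = (122 - (1/2)q_X).
The leader anticipates this reaction. Substituting into P = 155 - 0.5Q gives P = 94 - (1/4)q_X, so π_X = (94 - (1/4)q_X)q_X - 6q_X.
The leader's first-order condition 88 - (1/2)q_X = 0 yields q_X = 176.
Then q_F = (122 - (1/2)·176) = 34.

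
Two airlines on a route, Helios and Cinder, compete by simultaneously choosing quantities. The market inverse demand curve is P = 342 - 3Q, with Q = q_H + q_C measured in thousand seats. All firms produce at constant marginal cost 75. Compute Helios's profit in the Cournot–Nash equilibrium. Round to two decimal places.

2640.33

Each firm earns π_i = (342 - 3Q)q_i - 75q_i.
Setting ∂π_i/∂q_i = 0 with rivals' quantities fixed: 267 - 6q_i - 3q_j = 0.
With identical firms every q_j equals q_i, so q_j = q_i and 267 = 9q_i, giving q_i = 89/3.
Price P = 342 - 3·(178/3) = 164.
Helios's profit: (164 - 75)·(89/3) = 2640.3333.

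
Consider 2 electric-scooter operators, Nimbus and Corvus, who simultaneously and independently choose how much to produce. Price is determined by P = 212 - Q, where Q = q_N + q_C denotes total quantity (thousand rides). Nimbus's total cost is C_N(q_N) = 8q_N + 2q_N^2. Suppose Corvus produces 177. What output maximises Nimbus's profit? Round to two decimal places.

4.50

With the rival's output fixed at 177, Nimbus's profit is π_N = (212 - 177 - q_N)q_N - (8q_N + 2q_N²) = (35 - q_N)q_N - (8q_N + 2q_N²).
∂π_N/∂q_N = 27 - 6q_N = 0, so q_N = 9/2.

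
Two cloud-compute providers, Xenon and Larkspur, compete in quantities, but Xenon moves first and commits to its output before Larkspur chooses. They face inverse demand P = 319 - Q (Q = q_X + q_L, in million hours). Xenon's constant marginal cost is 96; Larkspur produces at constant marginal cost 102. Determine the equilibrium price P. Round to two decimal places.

The follower Larkspur best-responds to any q_X: π_L = (319 - Q)q_L - 102q_L.
Setting the follower's marginal profit to zero, 217 - q_X - 2q_L = 0, i.e. q_L = (217 - q_X)/2.
The leader anticipates this reaction. Substituting into P = 319 - Q gives P = 421/2 - (1/2)q_X, so π_X = (421/2 - (1/2)q_X)q_X - 96q_X.
Maximising: ∂π_X/∂q_X = 229/2 - q_X = 0, giving q_X = 229/2.
Then q_L = (217 - 229/2)/2 = 205/4.
Total output Q = 663/4, so price P = 319 - 663/4 = 613/4.

153.25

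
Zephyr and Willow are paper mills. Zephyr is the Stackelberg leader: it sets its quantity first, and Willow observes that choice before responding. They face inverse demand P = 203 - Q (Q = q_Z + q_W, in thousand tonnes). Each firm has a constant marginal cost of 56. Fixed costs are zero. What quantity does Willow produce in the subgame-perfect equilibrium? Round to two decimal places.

Solve by backward induction. Given q_Z, the follower Willow maximises π_W = (203 - q_Z - q_W)q_W - 56q_W.
Follower FOC: 147 - q_Z - 2q_W = 0, so q_W(q_Z) = (147 - q_Z)/2.
The leader anticipates this reaction. Substituting into P = 203 - Q gives P = 259/2 - (1/2)q_Z, so π_Z = (259/2 - (1/2)q_Z)q_Z - 56q_Z.
The leader's first-order condition 147/2 - q_Z = 0 yields q_Z = 147/2.
Then q_W = (147 - 147/2)/2 = 147/4.

36.75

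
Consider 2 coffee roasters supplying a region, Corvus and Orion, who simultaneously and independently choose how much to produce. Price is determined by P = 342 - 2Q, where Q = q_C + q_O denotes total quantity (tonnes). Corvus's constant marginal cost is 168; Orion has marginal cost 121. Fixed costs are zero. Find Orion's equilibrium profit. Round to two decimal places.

Corvus's profit: π_C = (342 - 2Q)q_C - (168q_C). Setting ∂π_C/∂q_C = 0: 174 - 4q_C - 2(q_O) = 0.
Orion's profit: π_O = (342 - 2Q)q_O - (121q_O). Setting ∂π_O/∂q_O = 0: 221 - 4q_O - 2(q_C) = 0.
Best responses: q_C = (174 - 2q_O)/4, q_O = (221 - 2q_C)/4.
Substituting one into the other gives q_C = 127/6 and q_O = 134/3.
Price P = 342 - 2·(395/6) = 631/3.
Orion's profit: (631/3 - 121)·(134/3) = 3990.2222.

3990.22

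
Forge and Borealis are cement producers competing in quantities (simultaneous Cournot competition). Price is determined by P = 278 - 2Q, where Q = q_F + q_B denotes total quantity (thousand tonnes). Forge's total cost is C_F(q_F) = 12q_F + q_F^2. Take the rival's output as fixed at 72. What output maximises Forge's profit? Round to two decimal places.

20.33

With the rival's output fixed at 72, Forge's profit is π_F = (278 - 2·72 - 2q_F)q_F - (12q_F + q_F²) = (134 - 2q_F)q_F - (12q_F + q_F²).
∂π_F/∂q_F = 122 - 6q_F = 0, so q_F = 61/3.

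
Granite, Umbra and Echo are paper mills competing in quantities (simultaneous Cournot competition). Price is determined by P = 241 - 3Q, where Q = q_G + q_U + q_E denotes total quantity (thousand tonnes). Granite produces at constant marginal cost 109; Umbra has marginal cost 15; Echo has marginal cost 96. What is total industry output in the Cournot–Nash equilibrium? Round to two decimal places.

41.92

Granite's profit: π_G = (241 - 3Q)q_G - (109q_G). Setting ∂π_G/∂q_G = 0: 132 - 6q_G - 3(q_U + q_E) = 0.
Umbra's profit: π_U = (241 - 3Q)q_U - (15q_U). Setting ∂π_U/∂q_U = 0: 226 - 6q_U - 3(q_G + q_E) = 0.
Echo's profit: π_E = (241 - 3Q)q_E - (96q_E). Setting ∂π_E/∂q_E = 0: 145 - 6q_E - 3(q_G + q_U) = 0.
Adding the 3 conditions: 503 − 6Q − 6Q = 0, i.e. Q = 503/12.
Back-substituting: q_G = (132 − 503/4)/3 = 25/12, q_U = (226 − 503/4)/3 = 401/12, q_E = (145 − 503/4)/3 = 77/12.
Total output Q = 25/12 + 401/12 + 77/12 = 503/12.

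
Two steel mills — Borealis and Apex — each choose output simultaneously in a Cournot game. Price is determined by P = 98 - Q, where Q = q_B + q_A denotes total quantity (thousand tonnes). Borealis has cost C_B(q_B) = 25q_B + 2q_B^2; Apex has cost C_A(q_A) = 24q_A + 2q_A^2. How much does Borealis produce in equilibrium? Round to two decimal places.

10.40

Borealis's profit: π_B = (98 - Q)q_B - (25q_B + 2q_B²). Setting ∂π_B/∂q_B = 0: 73 - 6q_B - (q_A) = 0.
Apex's profit: π_A = (98 - Q)q_A - (24q_A + 2q_A²). Setting ∂π_A/∂q_A = 0: 74 - 6q_A - (q_B) = 0.
Rearranging gives the reaction functions q_B = (73 - q_A)/6 and q_A = (74 - q_B)/6.
Solving the pair: q_B = 52/5, q_A = 53/5.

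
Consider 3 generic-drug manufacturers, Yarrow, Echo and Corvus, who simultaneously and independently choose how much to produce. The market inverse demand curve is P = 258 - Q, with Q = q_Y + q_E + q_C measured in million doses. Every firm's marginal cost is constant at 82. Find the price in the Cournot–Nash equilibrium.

Each firm earns π_i = (258 - Q)q_i - 82q_i.
First-order condition (treating rivals' output as given): 176 - 2q_i - Σ_{j≠i} q_j = 0.
With identical firms every q_j equals q_i, so Σ_{j≠i} q_j = 2q_i and 176 = 4q_i, giving q_i = 44.
Total output Q = 132, so price P = 258 - 132 = 126.

126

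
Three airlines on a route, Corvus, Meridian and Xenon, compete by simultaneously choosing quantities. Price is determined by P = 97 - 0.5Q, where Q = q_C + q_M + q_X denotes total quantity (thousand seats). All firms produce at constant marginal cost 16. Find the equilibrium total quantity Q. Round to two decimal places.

121.50

Each firm earns π_i = (97 - 0.5Q)q_i - 16q_i.
Setting ∂π_i/∂q_i = 0 with rivals' quantities fixed: 81 - q_i - (1/2)·Σ_{j≠i} q_j = 0.
By symmetry each firm produces the same amount; substituting Σ_{j≠i} q_j = 2q_i yields q_i = 81/2.
Total output Q = 81/2 + 81/2 + 81/2 = 243/2.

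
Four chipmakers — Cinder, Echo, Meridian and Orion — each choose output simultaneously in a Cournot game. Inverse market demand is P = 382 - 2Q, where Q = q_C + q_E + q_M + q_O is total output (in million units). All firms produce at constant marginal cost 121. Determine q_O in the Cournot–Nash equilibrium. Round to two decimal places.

26.10

Each firm earns π_i = (382 - 2Q)q_i - 121q_i.
Setting ∂π_i/∂q_i = 0 with rivals' quantities fixed: 261 - 4q_i - 2·Σ_{j≠i} q_j = 0.
By symmetry each firm produces the same amount; substituting Σ_{j≠i} q_j = 3q_i yields q_i = 261/10.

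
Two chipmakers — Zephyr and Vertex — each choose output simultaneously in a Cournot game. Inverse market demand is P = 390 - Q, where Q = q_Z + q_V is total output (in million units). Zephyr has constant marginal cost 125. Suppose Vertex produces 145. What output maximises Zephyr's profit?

60

With the rival's output fixed at 145, Zephyr's profit is π_Z = (390 - 145 - q_Z)q_Z - (125q_Z) = (245 - q_Z)q_Z - (125q_Z).
∂π_Z/∂q_Z = 120 - 2q_Z = 0, so q_Z = 60.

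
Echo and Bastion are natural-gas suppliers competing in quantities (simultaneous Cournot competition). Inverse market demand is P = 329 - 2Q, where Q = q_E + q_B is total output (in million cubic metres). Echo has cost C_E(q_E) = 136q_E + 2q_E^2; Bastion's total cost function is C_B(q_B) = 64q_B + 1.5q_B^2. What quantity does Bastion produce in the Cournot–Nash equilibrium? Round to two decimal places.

Echo's profit: π_E = (329 - 2Q)q_E - (136q_E + 2q_E²). Setting ∂π_E/∂q_E = 0: 193 - 8q_E - 2(q_B) = 0.
Bastion's first-order condition: 265 - 7q_B - 2(q_E) = 0.
Rearranging gives the reaction functions q_E = (193 - 2q_B)/8 and q_B = (265 - 2q_E)/7.
Substituting one into the other gives q_E = 821/52 and q_B = 867/26.

33.35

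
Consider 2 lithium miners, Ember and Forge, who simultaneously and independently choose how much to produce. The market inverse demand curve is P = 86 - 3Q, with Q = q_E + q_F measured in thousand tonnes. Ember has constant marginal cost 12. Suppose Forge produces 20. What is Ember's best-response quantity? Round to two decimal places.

With the rival's output fixed at 20, Ember's profit is π_E = (86 - 3·20 - 3q_E)q_E - (12q_E) = (26 - 3q_E)q_E - (12q_E).
∂π_E/∂q_E = 14 - 6q_E = 0, so q_E = 7/3.

2.33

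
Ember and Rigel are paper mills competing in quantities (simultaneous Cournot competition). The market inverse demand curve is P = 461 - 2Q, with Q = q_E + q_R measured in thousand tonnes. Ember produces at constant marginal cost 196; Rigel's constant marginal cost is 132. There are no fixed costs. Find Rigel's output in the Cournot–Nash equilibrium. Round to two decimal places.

Ember's profit: π_E = (461 - 2Q)q_E - (196q_E). Setting ∂π_E/∂q_E = 0: 265 - 4q_E - 2(q_R) = 0.
Rigel's first-order condition: 329 - 4q_R - 2(q_E) = 0.
Best responses: q_E = (265 - 2q_R)/4, q_R = (329 - 2q_E)/4.
Solving the pair: q_E = 67/2, q_R = 131/2.

65.50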